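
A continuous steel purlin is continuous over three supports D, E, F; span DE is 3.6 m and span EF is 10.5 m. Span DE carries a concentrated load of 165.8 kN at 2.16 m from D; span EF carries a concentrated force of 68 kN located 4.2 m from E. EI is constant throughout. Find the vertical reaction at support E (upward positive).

Release continuity at E by inserting a hinge; the redundant is the internal moment M_E. The primary structure is two simply-supported spans DE and EF.
Rotations at E on the released spans (each span's end-slope, ×1/EI):
  span DE: point load 165.8 at a = 2.16: Pab(L + a)/(6LEI) = 137.5/EI
  span EF: point load 68 at a = 4.2: Pab(L + b)/(6LEI) = 479.8/EI
  relative rotation θ_0 = (137.5 + 479.8)/EI = 617.3/EI
A unit hogging moment at E produces rotation L₁/(3EI) + L₂/(3EI) = 4.7/EI.
Compatibility: M_E·(L₁+L₂)/(3EI) = θ_0, giving M_E = 131.3 kN·m (hogging).
Span DE, ΣM about D with M_E applied at E: R_E^{DE}·3.6 = 358.1 + 131.3, so R_E^{DE} = 136 kN and R_D = 165.8 − 136 = 29.83 kN.
Span EF, ΣM about F: R_E^{EF}·10.5 = 428.4 + 131.3, so R_E^{EF} = 53.31 kN and R_F = 68 − 53.31 = 14.69 kN.
R_E = 136 + 53.31 = 189.3 kN.

R_E = 189.3 kN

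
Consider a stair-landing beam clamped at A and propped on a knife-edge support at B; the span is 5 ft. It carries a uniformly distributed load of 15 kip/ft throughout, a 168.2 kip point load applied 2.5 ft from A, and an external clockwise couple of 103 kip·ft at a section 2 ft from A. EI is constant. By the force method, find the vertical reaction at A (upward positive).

Take the reaction at B as the redundant and release it; the primary structure is a cantilever fixed at A.
Free-end deflection of the primary structure under the applied loading (downward +):
  UDL 15: wL⁴/(8EI) = 1172/EI
  point load 168.2 at a = 2.5: Pa²(3L − a)/(6EI) = 2190/EI
  clockwise couple 103 at a = 2: M₀a(2L − a)/(2EI) = 824/EI
  δ_0 = 4186/EI
Tip deflection under a unit load at B: L³/(3EI) = 41.67/EI.
The prop prevents deflection at B: R_B = δ_0/δ_{BB} = 4186/41.67 = 100.5 kip.
Vertical equilibrium: R_A = ΣP − R_B = 243.2 − 100.5 = 142.7 kip.

R_A = 142.7 kip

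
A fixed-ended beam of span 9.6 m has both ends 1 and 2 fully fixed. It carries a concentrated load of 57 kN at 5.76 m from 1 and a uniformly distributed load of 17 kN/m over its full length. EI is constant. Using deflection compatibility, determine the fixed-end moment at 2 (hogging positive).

M_2 = 209.4 kN·m

Release both end moments; the primary structure is a simply-supported span 12 with redundants M_1 and M_2.
End rotations of the released simple span under the applied load (×1/EI):
  at 1: point load 57 at a = 5.76: Pab(L + b)/(6LEI) = 294.2/EI
  at 2: point load 57 at a = 5.76: Pab(L + a)/(6LEI) = 336.2/EI
  at 1: UDL 17: wL³/(24EI) = 626.7/EI
  at 2: UDL 17: wL³/(24EI) = 626.7/EI
  θ_10 = 920.9/EI,  θ_20 = 962.9/EI
Flexibility coefficients: a unit moment at one end gives L/(3EI) there and L/(6EI) at the far end, so f₁₁ = f₂₂ = 3.2/EI and f₁₂ = f₂₁ = 1.6/EI.
Compatibility — zero rotation at each built-in end:
  3.2 M_1 + 1.6 M_2 = 920.9
  1.6 M_1 + 3.2 M_2 = 962.9
Solving the pair gives M_1 = 183.1 kN·m and M_2 = 209.4 kN·m (hogging).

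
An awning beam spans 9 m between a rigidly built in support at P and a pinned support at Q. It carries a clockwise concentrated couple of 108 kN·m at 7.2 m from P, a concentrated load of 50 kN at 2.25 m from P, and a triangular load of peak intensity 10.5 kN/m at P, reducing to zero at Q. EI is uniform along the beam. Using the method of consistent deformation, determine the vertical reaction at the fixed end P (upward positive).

Release the roller at Q. Primary structure: cantilever fixed at P.
Free-end deflection of the primary structure under the applied loading (downward +):
  clockwise couple 108 at a = 7.2: M₀a(2L − a)/(2EI) = 4199/EI
  point load 50 at a = 2.25: Pa²(3L − a)/(6EI) = 1044/EI
  triangular load, peak 10.5 at the fixed end: w₀L⁴/(30EI) = 2296/EI
  δ_0 = 7540/EI
Flexibility coefficient — unit upward force at Q: δ_{QQ} = L³/(3EI) = 243/EI.
Compatibility at Q: δ_0 − R_Q·δ_{QQ} = 0, so R_Q = 7540/243 = 31.03 kN.
Vertical equilibrium: R_P = ΣP − R_Q = 97.25 − 31.03 = 66.22 kN.

R_P = 66.22 kN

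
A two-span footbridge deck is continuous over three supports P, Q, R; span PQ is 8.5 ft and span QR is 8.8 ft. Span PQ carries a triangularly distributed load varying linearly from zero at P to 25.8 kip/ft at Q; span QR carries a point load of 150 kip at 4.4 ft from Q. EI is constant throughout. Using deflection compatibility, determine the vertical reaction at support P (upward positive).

Insert a hinge at Q; M_Q is the redundant, and each span becomes simply supported.
End slopes at the hinge Q, treating each span as simply supported:
  span PQ: triangular load, peak 25.8: w₀L³/(45EI) = 352.1/EI
  span QR: point load 150 at a = 4.4: Pab(L + b)/(6LEI) = 726/EI
  relative rotation θ_0 = (352.1 + 726)/EI = 1078/EI
A unit hogging moment at Q produces rotation L₁/(3EI) + L₂/(3EI) = 5.767/EI.
Compatibility: M_Q·(L₁+L₂)/(3EI) = θ_0, giving M_Q = 187 kip·ft (hogging).
Span PQ, ΣM about P with M_Q applied at Q: R_Q^{PQ}·8.5 = 621.4 + 187, so R_Q^{PQ} = 95.09 kip and R_P = 109.7 − 95.09 = 14.56 kip.

R_P = 14.56 kip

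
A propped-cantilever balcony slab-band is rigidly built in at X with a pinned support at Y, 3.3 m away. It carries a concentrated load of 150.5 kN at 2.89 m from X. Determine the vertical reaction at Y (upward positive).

R_Y = 122.6 kN

Choose R_Y as the redundant. The primary structure is the cantilever fixed at X.
Downward deflection at the released point Y due to the loads:
  point load 150.5 at a = 2.89: Pa²(3L − a)/(6EI) = 1469/EI
Tip deflection under a unit load at Y: L³/(3EI) = 11.98/EI.
The prop prevents deflection at Y: R_Y = δ_0/δ_{YY} = 1469/11.98 = 122.6 kN.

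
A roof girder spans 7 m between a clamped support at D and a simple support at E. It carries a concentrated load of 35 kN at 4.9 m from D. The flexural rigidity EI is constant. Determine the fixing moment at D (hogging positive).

Take the reaction at E as the redundant and release it; the primary structure is a cantilever fixed at D.
Downward deflection at the released point E due to the loads:
  point load 35 at a = 4.9: Pa²(3L − a)/(6EI) = 2255/EI
Tip deflection under a unit load at E: L³/(3EI) = 114.3/EI.
The prop prevents deflection at E: R_E = δ_0/δ_{EE} = 2255/114.3 = 19.72 kN.
Moment equilibrium about D: M_D = Σ(load moments about D) − R_E·L = 171.5 − 19.72×7 = 33.44 kN·m.

M_D = 33.44 kN·m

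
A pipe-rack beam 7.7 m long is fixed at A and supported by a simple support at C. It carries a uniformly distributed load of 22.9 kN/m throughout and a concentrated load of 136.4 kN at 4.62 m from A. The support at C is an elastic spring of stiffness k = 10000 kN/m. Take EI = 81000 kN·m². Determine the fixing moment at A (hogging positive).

Take the reaction at C as the redundant and release it; the primary structure is a cantilever fixed at A.
Primary-structure tip deflection at C by superposition:
  UDL 22.9: wL⁴/(8EI) = 10063/EI
  point load 136.4 at a = 4.62: Pa²(3L − a)/(6EI) = 8967/EI
  δ_0 = 19030/EI
Tip deflection under a unit load at C: L³/(3EI) = 152.2/EI.
With EI = 81000 kN·m²: δ_0 = 0.23493 m and δ_{CC} = 0.001879 m/kN.
Compatibility — the spring shortens by R_C/k under the reaction it provides: δ_0 − R_C·δ_{CC} = R_C/k. With 1/k = 0.0001 m/kN, R_C = δ_0 / (δ_{CC} + 1/k) = 0.23493 / (0.001879 + 0.0001) = 118.7 kN.
Moment equilibrium about A: M_A = Σ(load moments about A) − R_C·L = 1309 − 118.7×7.7 = 394.8 kN·m.

M_A = 394.8 kN·m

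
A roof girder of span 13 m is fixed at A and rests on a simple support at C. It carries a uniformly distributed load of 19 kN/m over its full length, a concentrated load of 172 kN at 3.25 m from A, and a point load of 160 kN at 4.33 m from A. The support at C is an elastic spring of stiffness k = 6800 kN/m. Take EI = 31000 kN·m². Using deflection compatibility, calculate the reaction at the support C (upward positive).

R_C = 130.3 kN

Choose R_C as the redundant. The primary structure is the cantilever fixed at A.
Primary-structure tip deflection at C by superposition:
  UDL 19: wL⁴/(8EI) = 67832/EI
  point load 172 at a = 3.25: Pa²(3L − a)/(6EI) = 10825/EI
  point load 160 at a = 4.33: Pa²(3L − a)/(6EI) = 17334/EI
  δ_0 = 95991/EI
Flexibility coefficient — unit upward force at C: δ_{CC} = L³/(3EI) = 732.3/EI.
With EI = 31000 kN·m²: δ_0 = 3.0965 m and δ_{CC} = 0.023624 m/kN.
Compatibility — the spring shortens by R_C/k under the reaction it provides: δ_0 − R_C·δ_{CC} = R_C/k. With 1/k = 0.000147 m/kN, R_C = δ_0 / (δ_{CC} + 1/k) = 3.0965 / (0.023624 + 0.000147) = 130.3 kN.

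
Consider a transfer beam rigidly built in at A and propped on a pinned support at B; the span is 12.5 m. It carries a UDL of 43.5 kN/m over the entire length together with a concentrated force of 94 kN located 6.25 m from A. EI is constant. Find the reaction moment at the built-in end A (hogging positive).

Take the reaction at B as the redundant and release it; the primary structure is a cantilever fixed at A.
Free-end deflection of the primary structure under the applied loading (downward +):
  UDL 43.5: wL⁴/(8EI) = 132751/EI
  point load 94 at a = 6.25: Pa²(3L − a)/(6EI) = 19124/EI
  δ_0 = 151876/EI
Tip deflection under a unit load at B: L³/(3EI) = 651/EI.
Compatibility at B: δ_0 − R_B·δ_{BB} = 0, so R_B = 151876/651 = 233.3 kN.
Moment equilibrium about A: M_A = Σ(load moments about A) − R_B·L = 3986 − 233.3×12.5 = 1070 kN·m.

M_A = 1070 kN·m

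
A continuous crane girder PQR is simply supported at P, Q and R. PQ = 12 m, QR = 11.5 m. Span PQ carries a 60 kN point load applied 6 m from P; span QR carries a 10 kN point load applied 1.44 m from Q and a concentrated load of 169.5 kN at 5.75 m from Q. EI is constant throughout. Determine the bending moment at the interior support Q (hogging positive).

Release continuity at Q by inserting a hinge; the redundant is the internal moment M_Q. The primary structure is two simply-supported spans PQ and QR.
Discontinuity in slope at Q on the released structure — sum the simple-span end rotations:
  span PQ: point load 60 at a = 6: Pab(L + a)/(6LEI) = 540/EI
  span QR: point load 10 at a = 1.44: Pab(L + b)/(6LEI) = 45.26/EI
  span QR: point load 169.5 at a = 5.75: Pab(L + b)/(6LEI) = 1401/EI
  relative rotation θ_0 = (540 + 1446)/EI = 1986/EI
A unit hogging moment at Q produces rotation L₁/(3EI) + L₂/(3EI) = 7.833/EI.
Slope continuity at Q: θ_0 = M_Q·7.833/EI, so M_Q = 1986/7.833 = 253.6 kN·m (hogging).

M_Q = 253.6 kN·m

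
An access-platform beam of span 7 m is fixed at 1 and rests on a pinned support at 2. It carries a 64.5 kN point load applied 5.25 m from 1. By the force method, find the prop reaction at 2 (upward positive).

R_2 = 40.82 kN

Release the roller at 2. Primary structure: cantilever fixed at 1.
Deflection at 2 on the released cantilever, summing each load's contribution:
  point load 64.5 at a = 5.25: Pa²(3L − a)/(6EI) = 4667/EI
Flexibility coefficient — unit upward force at 2: δ_{22} = L³/(3EI) = 114.3/EI.
The prop prevents deflection at 2: R_2 = δ_0/δ_{22} = 4667/114.3 = 40.82 kN.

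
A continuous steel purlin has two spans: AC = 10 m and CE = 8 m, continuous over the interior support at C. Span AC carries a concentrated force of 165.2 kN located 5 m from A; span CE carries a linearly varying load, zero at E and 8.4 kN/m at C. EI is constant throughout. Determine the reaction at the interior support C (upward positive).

Release continuity at C by inserting a hinge; the redundant is the internal moment M_C. The primary structure is two simply-supported spans AC and CE.
Discontinuity in slope at C on the released structure — sum the simple-span end rotations:
  span AC: point load 165.2 at a = 5: Pab(L + a)/(6LEI) = 1032/EI
  span CE: triangular load, peak 8.4: w₀L³/(45EI) = 95.57/EI
  relative rotation θ_0 = (1032 + 95.57)/EI = 1128/EI
A unit hogging moment at C produces rotation L₁/(3EI) + L₂/(3EI) = 6/EI.
Slope continuity at C: θ_0 = M_C·6/EI, so M_C = 1128/6 = 188 kN·m (hogging).
Span AC, ΣM about A with M_C applied at C: R_C^{AC}·10 = 826 + 188, so R_C^{AC} = 101.4 kN and R_A = 165.2 − 101.4 = 63.8 kN.
Span CE, ΣM about E: R_C^{CE}·8 = 179.2 + 188, so R_C^{CE} = 45.9 kN and R_E = 33.6 − 45.9 = -12.3 kN.
R_C = 101.4 + 45.9 = 147.3 kN.

R_C = 147.3 kN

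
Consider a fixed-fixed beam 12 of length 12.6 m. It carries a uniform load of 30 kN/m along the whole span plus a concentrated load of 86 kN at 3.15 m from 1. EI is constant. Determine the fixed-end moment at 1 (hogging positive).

M_1 = 549.3 kN·m

Release both end moments; the primary structure is a simply-supported span 12 with redundants M_1 and M_2.
Simple-span end rotations at 1 and 2 under the given loads:
  at 1: UDL 30: wL³/(24EI) = 2500/EI
  at 2: UDL 30: wL³/(24EI) = 2500/EI
  at 1: point load 86 at a = 3.15: Pab(L + b)/(6LEI) = 746.7/EI
  at 2: point load 86 at a = 3.15: Pab(L + a)/(6LEI) = 533.3/EI
  θ_10 = 3247/EI,  θ_20 = 3034/EI
Flexibility coefficients: a unit moment at one end gives L/(3EI) there and L/(6EI) at the far end, so f₁₁ = f₂₂ = 4.2/EI and f₁₂ = f₂₁ = 2.1/EI.
Compatibility — zero rotation at each built-in end:
  4.2 M_1 + 2.1 M_2 = 3247
  2.1 M_1 + 4.2 M_2 = 3034
Solving the pair gives M_1 = 549.3 kN·m and M_2 = 447.7 kN·m (hogging).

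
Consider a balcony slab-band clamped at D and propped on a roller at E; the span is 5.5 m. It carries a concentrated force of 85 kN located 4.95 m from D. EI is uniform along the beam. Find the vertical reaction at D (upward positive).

R_D = 12.71 kN

Release the roller at E. Primary structure: cantilever fixed at D.
Deflection at E on the released cantilever, summing each load's contribution:
  point load 85 at a = 4.95: Pa²(3L − a)/(6EI) = 4009/EI
Tip deflection under a unit load at E: L³/(3EI) = 55.46/EI.
Compatibility at E: δ_0 − R_E·δ_{EE} = 0, so R_E = 4009/55.46 = 72.29 kN.
Vertical equilibrium: R_D = ΣP − R_E = 85 − 72.29 = 12.71 kN.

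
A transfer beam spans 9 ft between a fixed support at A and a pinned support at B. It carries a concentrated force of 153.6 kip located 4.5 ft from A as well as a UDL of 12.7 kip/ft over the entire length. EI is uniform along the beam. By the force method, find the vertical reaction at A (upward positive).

R_A = 177 kip

Remove the prop at B; the released (primary) structure is a cantilever built in at A.
Primary-structure tip deflection at B by superposition:
  point load 153.6 at a = 4.5: Pa²(3L − a)/(6EI) = 11664/EI
  UDL 12.7: wL⁴/(8EI) = 10416/EI
  δ_0 = 22080/EI
Flexibility coefficient — unit upward force at B: δ_{BB} = L³/(3EI) = 243/EI.
The prop prevents deflection at B: R_B = δ_0/δ_{BB} = 22080/243 = 90.86 kip.
Vertical equilibrium: R_A = ΣP − R_B = 267.9 − 90.86 = 177 kip.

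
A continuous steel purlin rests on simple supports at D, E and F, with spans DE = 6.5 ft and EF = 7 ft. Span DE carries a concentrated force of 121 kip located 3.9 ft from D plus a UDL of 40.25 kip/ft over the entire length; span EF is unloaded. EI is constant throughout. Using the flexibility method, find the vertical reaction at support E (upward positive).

R_E = 255.4 kip

Take M_E as the redundant. Released structure: two simple spans DE and EF with a hinge at E.
End slopes at the hinge E, treating each span as simply supported:
  span DE: point load 121 at a = 3.9: Pab(L + a)/(6LEI) = 327.2/EI
  span DE: UDL 40.25: wL³/(24EI) = 460.6/EI
  relative rotation θ_0 = (787.8 + 0)/EI = 787.8/EI
A unit hogging moment at E produces rotation L₁/(3EI) + L₂/(3EI) = 4.5/EI.
Compatibility: M_E·(L₁+L₂)/(3EI) = θ_0, giving M_E = 175.1 kip·ft (hogging).
Span DE, ΣM about D with M_E applied at E: R_E^{DE}·6.5 = 1322 + 175.1, so R_E^{DE} = 230.3 kip and R_D = 382.6 − 230.3 = 152.3 kip.
Span EF, ΣM about F: R_E^{EF}·7 = 0 + 175.1, so R_E^{EF} = 25.01 kip and R_F = 0 − 25.01 = -25.01 kip.
R_E = 230.3 + 25.01 = 255.4 kip.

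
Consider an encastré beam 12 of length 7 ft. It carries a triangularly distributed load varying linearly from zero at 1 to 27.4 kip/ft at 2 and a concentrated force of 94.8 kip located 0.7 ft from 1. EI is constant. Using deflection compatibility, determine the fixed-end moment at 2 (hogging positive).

M_2 = 73.1 kip·ft

Release both end moments; the primary structure is a simply-supported span 12 with redundants M_1 and M_2.
On the primary (simply-supported) span, the end slopes from the loading are:
  at 1: triangular load, peak 27.4: 7w₀L³/(360EI) = 182.7/EI
  at 2: triangular load, peak 27.4: w₀L³/(45EI) = 208.8/EI
  at 1: point load 94.8 at a = 0.7: Pab(L + b)/(6LEI) = 132.4/EI
  at 2: point load 94.8 at a = 0.7: Pab(L + a)/(6LEI) = 76.65/EI
  θ_10 = 315.1/EI,  θ_20 = 285.5/EI
Flexibility coefficients: a unit moment at one end gives L/(3EI) there and L/(6EI) at the far end, so f₁₁ = f₂₂ = 2.333/EI and f₁₂ = f₂₁ = 1.167/EI.
Compatibility — zero rotation at each built-in end:
  2.333 M_1 + 1.167 M_2 = 315.1
  1.167 M_1 + 2.333 M_2 = 285.5
Solving the pair gives M_1 = 98.5 kip·ft and M_2 = 73.1 kip·ft (hogging).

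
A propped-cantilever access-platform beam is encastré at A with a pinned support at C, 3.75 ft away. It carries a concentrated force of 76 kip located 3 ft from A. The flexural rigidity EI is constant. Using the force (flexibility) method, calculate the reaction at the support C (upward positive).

R_C = 53.5 kip

Remove the prop at C; the released (primary) structure is a cantilever built in at A.
Primary-structure tip deflection at C by superposition:
  point load 76 at a = 3: Pa²(3L − a)/(6EI) = 940.5/EI
Flexibility coefficient — unit upward force at C: δ_{CC} = L³/(3EI) = 17.58/EI.
The prop prevents deflection at C: R_C = δ_0/δ_{CC} = 940.5/17.58 = 53.5 kip.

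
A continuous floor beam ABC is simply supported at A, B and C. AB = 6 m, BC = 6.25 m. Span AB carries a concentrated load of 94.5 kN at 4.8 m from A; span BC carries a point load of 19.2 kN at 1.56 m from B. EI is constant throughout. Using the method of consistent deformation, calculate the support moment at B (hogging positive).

M_B = 50.03 kN·m

Release continuity at B by inserting a hinge; the redundant is the internal moment M_B. The primary structure is two simply-supported spans AB and BC.
End slopes at the hinge B, treating each span as simply supported:
  span AB: point load 94.5 at a = 4.8: Pab(L + a)/(6LEI) = 163.3/EI
  span BC: point load 19.2 at a = 1.56: Pab(L + b)/(6LEI) = 40.98/EI
  relative rotation θ_0 = (163.3 + 40.98)/EI = 204.3/EI
A unit hogging moment at B produces rotation L₁/(3EI) + L₂/(3EI) = 4.083/EI.
Compatibility: M_B·(L₁+L₂)/(3EI) = θ_0, giving M_B = 50.03 kN·m (hogging).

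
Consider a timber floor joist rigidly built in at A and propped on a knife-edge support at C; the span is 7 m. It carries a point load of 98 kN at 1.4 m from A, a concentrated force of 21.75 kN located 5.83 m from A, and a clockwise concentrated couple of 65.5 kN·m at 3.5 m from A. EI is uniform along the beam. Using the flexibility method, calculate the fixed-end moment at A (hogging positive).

M_A = 103 kN·m

Choose R_C as the redundant. The primary structure is the cantilever fixed at A.
Downward deflection at the released point C due to the loads:
  point load 98 at a = 1.4: Pa²(3L − a)/(6EI) = 627.5/EI
  point load 21.75 at a = 5.83: Pa²(3L − a)/(6EI) = 1869/EI
  clockwise couple 65.5 at a = 3.5: M₀a(2L − a)/(2EI) = 1204/EI
  δ_0 = 3700/EI
Flexibility coefficient — unit upward force at C: δ_{CC} = L³/(3EI) = 114.3/EI.
The prop prevents deflection at C: R_C = δ_0/δ_{CC} = 3700/114.3 = 32.36 kN.
Moment equilibrium about A: M_A = Σ(load moments about A) − R_C·L = 329.5 − 32.36×7 = 103 kN·m.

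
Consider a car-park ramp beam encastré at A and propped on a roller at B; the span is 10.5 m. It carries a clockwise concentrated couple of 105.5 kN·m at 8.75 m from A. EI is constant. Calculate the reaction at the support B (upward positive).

Take the reaction at B as the redundant and release it; the primary structure is a cantilever fixed at A.
Downward deflection at the released point B due to the loads:
  clockwise couple 105.5 at a = 8.75: M₀a(2L − a)/(2EI) = 5654/EI
Flexibility coefficient — unit upward force at B: δ_{BB} = L³/(3EI) = 385.9/EI.
The prop prevents deflection at B: R_B = δ_0/δ_{BB} = 5654/385.9 = 14.65 kN.

R_B = 14.65 kN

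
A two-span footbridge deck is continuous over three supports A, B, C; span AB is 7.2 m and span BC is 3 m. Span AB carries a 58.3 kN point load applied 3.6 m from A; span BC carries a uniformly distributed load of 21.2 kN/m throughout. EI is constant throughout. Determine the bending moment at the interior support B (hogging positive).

M_B = 62.57 kN·m

Take M_B as the redundant. Released structure: two simple spans AB and BC with a hinge at B.
Rotations at B on the released spans (each span's end-slope, ×1/EI):
  span AB: point load 58.3 at a = 3.6: Pab(L + a)/(6LEI) = 188.9/EI
  span BC: UDL 21.2: wL³/(24EI) = 23.85/EI
  relative rotation θ_0 = (188.9 + 23.85)/EI = 212.7/EI
A unit hogging moment at B produces rotation L₁/(3EI) + L₂/(3EI) = 3.4/EI.
Compatibility: M_B·(L₁+L₂)/(3EI) = θ_0, giving M_B = 62.57 kN·m (hogging).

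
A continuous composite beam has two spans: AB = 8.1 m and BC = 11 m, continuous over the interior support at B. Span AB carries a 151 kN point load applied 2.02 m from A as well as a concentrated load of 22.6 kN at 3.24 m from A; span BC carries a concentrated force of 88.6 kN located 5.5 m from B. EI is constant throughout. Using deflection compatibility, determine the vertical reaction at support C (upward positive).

Insert a hinge at B; M_B is the redundant, and each span becomes simply supported.
End slopes at the hinge B, treating each span as simply supported:
  span AB: point load 151 at a = 2.02: Pab(L + a)/(6LEI) = 386.2/EI
  span AB: point load 22.6 at a = 3.24: Pab(L + a)/(6LEI) = 83.04/EI
  span BC: point load 88.6 at a = 5.5: Pab(L + b)/(6LEI) = 670/EI
  relative rotation θ_0 = (469.2 + 670)/EI = 1139/EI
A unit hogging moment at B produces rotation L₁/(3EI) + L₂/(3EI) = 6.367/EI.
Slope continuity at B: θ_0 = M_B·6.367/EI, so M_B = 1139/6.367 = 178.9 kN·m (hogging).
Span BC, ΣM about C: R_B^{BC}·11 = 487.3 + 178.9, so R_B^{BC} = 60.57 kN and R_C = 88.6 − 60.57 = 28.03 kN.

R_C = 28.03 kN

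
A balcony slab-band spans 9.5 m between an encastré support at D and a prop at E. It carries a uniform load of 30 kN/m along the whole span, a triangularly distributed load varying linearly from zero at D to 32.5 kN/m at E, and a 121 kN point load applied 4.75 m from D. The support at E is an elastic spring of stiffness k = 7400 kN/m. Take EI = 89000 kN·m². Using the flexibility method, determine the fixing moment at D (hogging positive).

M_D = 813.2 kN·m

Take the reaction at E as the redundant and release it; the primary structure is a cantilever fixed at D.
Downward deflection at the released point E due to the loads:
  UDL 30: wL⁴/(8EI) = 30544/EI
  triangular load, peak 32.5 at the free end: 11w₀L⁴/(120EI) = 24265/EI
  point load 121 at a = 4.75: Pa²(3L − a)/(6EI) = 10806/EI
  δ_0 = 65616/EI
Flexibility coefficient — unit upward force at E: δ_{EE} = L³/(3EI) = 285.8/EI.
With EI = 89000 kN·m²: δ_0 = 0.73726 m and δ_{EE} = 0.003211 m/kN.
Compatibility — the spring shortens by R_E/k under the reaction it provides: δ_0 − R_E·δ_{EE} = R_E/k. With 1/k = 0.000135 m/kN, R_E = δ_0 / (δ_{EE} + 1/k) = 0.73726 / (0.003211 + 0.000135) = 220.3 kN.
Moment equilibrium about D: M_D = Σ(load moments about D) − R_E·L = 2906 − 220.3×9.5 = 813.2 kN·m.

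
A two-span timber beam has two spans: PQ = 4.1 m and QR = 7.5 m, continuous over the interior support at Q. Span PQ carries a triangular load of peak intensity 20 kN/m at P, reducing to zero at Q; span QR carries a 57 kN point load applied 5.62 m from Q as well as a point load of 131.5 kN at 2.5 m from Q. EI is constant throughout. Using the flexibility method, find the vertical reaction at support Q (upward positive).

Take M_Q as the redundant. Released structure: two simple spans PQ and QR with a hinge at Q.
Discontinuity in slope at Q on the released structure — sum the simple-span end rotations:
  span PQ: triangular load, peak 20: 7w₀L³/(360EI) = 26.8/EI
  span QR: point load 57 at a = 5.62: Pab(L + b)/(6LEI) = 125.5/EI
  span QR: point load 131.5 at a = 2.5: Pab(L + b)/(6LEI) = 456.6/EI
  relative rotation θ_0 = (26.8 + 582.1)/EI = 608.9/EI
A unit hogging moment at Q produces rotation L₁/(3EI) + L₂/(3EI) = 3.867/EI.
Slope continuity at Q: θ_0 = M_Q·3.867/EI, so M_Q = 608.9/3.867 = 157.5 kN·m (hogging).
Span PQ, ΣM about P with M_Q applied at Q: R_Q^{PQ}·4.1 = 56.03 + 157.5, so R_Q^{PQ} = 52.08 kN and R_P = 41 − 52.08 = -11.08 kN.
Span QR, ΣM about R: R_Q^{QR}·7.5 = 764.7 + 157.5, so R_Q^{QR} = 123 kN and R_R = 188.5 − 123 = 65.55 kN.
R_Q = 52.08 + 123 = 175 kN.

R_Q = 175 kN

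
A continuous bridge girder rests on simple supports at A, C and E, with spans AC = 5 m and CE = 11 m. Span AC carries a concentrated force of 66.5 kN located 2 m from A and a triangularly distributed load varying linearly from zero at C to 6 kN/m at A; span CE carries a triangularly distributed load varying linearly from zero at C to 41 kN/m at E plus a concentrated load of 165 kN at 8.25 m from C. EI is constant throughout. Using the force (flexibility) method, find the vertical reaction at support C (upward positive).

R_C = 254.3 kN

Release continuity at C by inserting a hinge; the redundant is the internal moment M_C. The primary structure is two simply-supported spans AC and CE.
End slopes at the hinge C, treating each span as simply supported:
  span AC: point load 66.5 at a = 2: Pab(L + a)/(6LEI) = 93.1/EI
  span AC: triangular load, peak 6: 7w₀L³/(360EI) = 14.58/EI
  span CE: triangular load, peak 41: 7w₀L³/(360EI) = 1061/EI
  span CE: point load 165 at a = 8.25: Pab(L + b)/(6LEI) = 779.9/EI
  relative rotation θ_0 = (107.7 + 1841)/EI = 1949/EI
A unit hogging moment at C produces rotation L₁/(3EI) + L₂/(3EI) = 5.333/EI.
Slope continuity at C: θ_0 = M_C·5.333/EI, so M_C = 1949/5.333 = 365.4 kN·m (hogging).
Span AC, ΣM about A with M_C applied at C: R_C^{AC}·5 = 158 + 365.4, so R_C^{AC} = 104.7 kN and R_A = 81.5 − 104.7 = -23.18 kN.
Span CE, ΣM about E: R_C^{CE}·11 = 1281 + 365.4, so R_C^{CE} = 149.6 kN and R_E = 390.5 − 149.6 = 240.9 kN.
R_C = 104.7 + 149.6 = 254.3 kN.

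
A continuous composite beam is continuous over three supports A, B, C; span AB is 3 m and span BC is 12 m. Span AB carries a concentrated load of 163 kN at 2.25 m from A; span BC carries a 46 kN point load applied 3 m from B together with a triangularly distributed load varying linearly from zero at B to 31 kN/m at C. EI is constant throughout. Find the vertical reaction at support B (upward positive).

Insert a hinge at B; M_B is the redundant, and each span becomes simply supported.
End slopes at the hinge B, treating each span as simply supported:
  span AB: point load 163 at a = 2.25: Pab(L + a)/(6LEI) = 80.23/EI
  span BC: point load 46 at a = 3: Pab(L + b)/(6LEI) = 362.2/EI
  span BC: triangular load, peak 31: 7w₀L³/(360EI) = 1042/EI
  relative rotation θ_0 = (80.23 + 1404)/EI = 1484/EI
A unit hogging moment at B produces rotation L₁/(3EI) + L₂/(3EI) = 5/EI.
Compatibility: M_B·(L₁+L₂)/(3EI) = θ_0, giving M_B = 296.8 kN·m (hogging).
Span AB, ΣM about A with M_B applied at B: R_B^{AB}·3 = 366.8 + 296.8, so R_B^{AB} = 221.2 kN and R_A = 163 − 221.2 = -58.19 kN.
Span BC, ΣM about C: R_B^{BC}·12 = 1158 + 296.8, so R_B^{BC} = 121.2 kN and R_C = 232 − 121.2 = 110.8 kN.
R_B = 221.2 + 121.2 = 342.4 kN.

R_B = 342.4 kN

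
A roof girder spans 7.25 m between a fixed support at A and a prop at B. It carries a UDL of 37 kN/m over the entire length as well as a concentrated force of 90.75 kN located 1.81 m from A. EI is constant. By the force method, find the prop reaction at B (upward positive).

R_B = 108.4 kN

Release the roller at B. Primary structure: cantilever fixed at A.
Deflection at B on the released cantilever, summing each load's contribution:
  UDL 37: wL⁴/(8EI) = 12778/EI
  point load 90.75 at a = 1.81: Pa²(3L − a)/(6EI) = 988/EI
  δ_0 = 13766/EI
Flexibility coefficient — unit upward force at B: δ_{BB} = L³/(3EI) = 127/EI.
Compatibility at B: δ_0 − R_B·δ_{BB} = 0, so R_B = 13766/127 = 108.4 kN.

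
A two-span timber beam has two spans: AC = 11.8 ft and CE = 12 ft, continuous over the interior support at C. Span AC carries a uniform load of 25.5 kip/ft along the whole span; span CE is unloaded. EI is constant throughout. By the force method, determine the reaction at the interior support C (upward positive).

R_C = 187.4 kip

Take M_C as the redundant. Released structure: two simple spans AC and CE with a hinge at C.
Rotations at C on the released spans (each span's end-slope, ×1/EI):
  span AC: UDL 25.5: wL³/(24EI) = 1746/EI
  relative rotation θ_0 = (1746 + 0)/EI = 1746/EI
A unit hogging moment at C produces rotation L₁/(3EI) + L₂/(3EI) = 7.933/EI.
Slope continuity at C: θ_0 = M_C·7.933/EI, so M_C = 1746/7.933 = 220 kip·ft (hogging).
Span AC, ΣM about A with M_C applied at C: R_C^{AC}·11.8 = 1775 + 220, so R_C^{AC} = 169.1 kip and R_A = 300.9 − 169.1 = 131.8 kip.
Span CE, ΣM about E: R_C^{CE}·12 = 0 + 220, so R_C^{CE} = 18.34 kip and R_E = 0 − 18.34 = -18.34 kip.
R_C = 169.1 + 18.34 = 187.4 kip.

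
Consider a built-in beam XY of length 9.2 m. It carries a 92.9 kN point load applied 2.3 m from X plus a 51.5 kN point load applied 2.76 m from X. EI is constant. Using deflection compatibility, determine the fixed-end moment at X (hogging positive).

Take the two fixed-end moments M_X, M_Y as redundants; the released structure is the simple span XY.
On the primary (simply-supported) span, the end slopes from the loading are:
  at X: point load 92.9 at a = 2.3: Pab(L + b)/(6LEI) = 430/EI
  at Y: point load 92.9 at a = 2.3: Pab(L + a)/(6LEI) = 307.2/EI
  at X: point load 51.5 at a = 2.76: Pab(L + b)/(6LEI) = 259.4/EI
  at Y: point load 51.5 at a = 2.76: Pab(L + a)/(6LEI) = 198.3/EI
  θ_X0 = 689.4/EI,  θ_Y0 = 505.5/EI
Flexibility coefficients: a unit moment at one end gives L/(3EI) there and L/(6EI) at the far end, so f₁₁ = f₂₂ = 3.067/EI and f₁₂ = f₂₁ = 1.533/EI.
Compatibility — zero rotation at each built-in end:
  3.067 M_X + 1.533 M_Y = 689.4
  1.533 M_X + 3.067 M_Y = 505.5
Solving the pair gives M_X = 189.8 kN·m and M_Y = 69.91 kN·m (hogging).

M_X = 189.8 kN·m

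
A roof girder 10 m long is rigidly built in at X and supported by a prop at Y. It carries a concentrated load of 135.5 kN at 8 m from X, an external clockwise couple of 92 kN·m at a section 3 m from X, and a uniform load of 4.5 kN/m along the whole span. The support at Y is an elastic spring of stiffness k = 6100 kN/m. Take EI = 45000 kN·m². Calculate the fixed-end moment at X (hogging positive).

Choose R_Y as the redundant. The primary structure is the cantilever fixed at X.
Deflection at Y on the released cantilever, summing each load's contribution:
  point load 135.5 at a = 8: Pa²(3L − a)/(6EI) = 31797/EI
  clockwise couple 92 at a = 3: M₀a(2L − a)/(2EI) = 2346/EI
  UDL 4.5: wL⁴/(8EI) = 5625/EI
  δ_0 = 39768/EI
Tip deflection under a unit load at Y: L³/(3EI) = 333.3/EI.
With EI = 45000 kN·m²: δ_0 = 0.88374 m and δ_{YY} = 0.007407 m/kN.
Compatibility — the spring shortens by R_Y/k under the reaction it provides: δ_0 − R_Y·δ_{YY} = R_Y/k. With 1/k = 0.000164 m/kN, R_Y = δ_0 / (δ_{YY} + 1/k) = 0.88374 / (0.007407 + 0.000164) = 116.7 kN.
Moment equilibrium about X: M_X = Σ(load moments about X) − R_Y·L = 1401 − 116.7×10 = 233.8 kN·m.

M_X = 233.8 kN·m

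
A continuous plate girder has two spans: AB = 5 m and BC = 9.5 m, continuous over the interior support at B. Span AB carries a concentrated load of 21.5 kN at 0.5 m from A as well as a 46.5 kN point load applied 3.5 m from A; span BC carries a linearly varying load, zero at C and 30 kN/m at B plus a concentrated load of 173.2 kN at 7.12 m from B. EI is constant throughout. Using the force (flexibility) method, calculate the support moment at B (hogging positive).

M_B = 261 kN·m

Take M_B as the redundant. Released structure: two simple spans AB and BC with a hinge at B.
Rotations at B on the released spans (each span's end-slope, ×1/EI):
  span AB: point load 21.5 at a = 0.5: Pab(L + a)/(6LEI) = 8.869/EI
  span AB: point load 46.5 at a = 3.5: Pab(L + a)/(6LEI) = 69.17/EI
  span BC: triangular load, peak 30: w₀L³/(45EI) = 571.6/EI
  span BC: point load 173.2 at a = 7.12: Pab(L + b)/(6LEI) = 611.7/EI
  relative rotation θ_0 = (78.04 + 1183)/EI = 1261/EI
A unit hogging moment at B produces rotation L₁/(3EI) + L₂/(3EI) = 4.833/EI.
Slope continuity at B: θ_0 = M_B·4.833/EI, so M_B = 1261/4.833 = 261 kN·m (hogging).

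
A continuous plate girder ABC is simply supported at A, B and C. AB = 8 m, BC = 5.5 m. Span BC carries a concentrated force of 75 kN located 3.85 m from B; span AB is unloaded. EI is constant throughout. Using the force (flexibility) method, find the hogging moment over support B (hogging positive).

M_B = 22.94 kN·m

Release continuity at B by inserting a hinge; the redundant is the internal moment M_B. The primary structure is two simply-supported spans AB and BC.
Rotations at B on the released spans (each span's end-slope, ×1/EI):
  span BC: point load 75 at a = 3.85: Pab(L + b)/(6LEI) = 103.2/EI
  relative rotation θ_0 = (0 + 103.2)/EI = 103.2/EI
A unit hogging moment at B produces rotation L₁/(3EI) + L₂/(3EI) = 4.5/EI.
Compatibility: M_B·(L₁+L₂)/(3EI) = θ_0, giving M_B = 22.94 kN·m (hogging).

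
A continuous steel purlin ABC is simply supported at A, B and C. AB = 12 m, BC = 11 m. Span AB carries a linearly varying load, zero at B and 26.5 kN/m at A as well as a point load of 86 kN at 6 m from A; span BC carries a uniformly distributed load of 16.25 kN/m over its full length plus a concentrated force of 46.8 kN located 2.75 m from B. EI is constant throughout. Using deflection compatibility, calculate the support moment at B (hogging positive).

Insert a hinge at B; M_B is the redundant, and each span becomes simply supported.
Discontinuity in slope at B on the released structure — sum the simple-span end rotations:
  span AB: triangular load, peak 26.5: 7w₀L³/(360EI) = 890.4/EI
  span AB: point load 86 at a = 6: Pab(L + a)/(6LEI) = 774/EI
  span BC: UDL 16.25: wL³/(24EI) = 901.2/EI
  span BC: point load 46.8 at a = 2.75: Pab(L + b)/(6LEI) = 309.7/EI
  relative rotation θ_0 = (1664 + 1211)/EI = 2875/EI
A unit hogging moment at B produces rotation L₁/(3EI) + L₂/(3EI) = 7.667/EI.
Slope continuity at B: θ_0 = M_B·7.667/EI, so M_B = 2875/7.667 = 375 kN·m (hogging).

M_B = 375 kN·m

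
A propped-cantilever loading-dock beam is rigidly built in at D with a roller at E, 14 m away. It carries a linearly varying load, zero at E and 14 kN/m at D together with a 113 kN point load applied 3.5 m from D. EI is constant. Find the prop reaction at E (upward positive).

R_E = 29.31 kN

Release the roller at E. Primary structure: cantilever fixed at D.
Primary-structure tip deflection at E by superposition:
  triangular load, peak 14 at the fixed end: w₀L⁴/(30EI) = 17927/EI
  point load 113 at a = 3.5: Pa²(3L − a)/(6EI) = 8882/EI
  δ_0 = 26810/EI
Tip deflection under a unit load at E: L³/(3EI) = 914.7/EI.
The prop prevents deflection at E: R_E = δ_0/δ_{EE} = 26810/914.7 = 29.31 kN.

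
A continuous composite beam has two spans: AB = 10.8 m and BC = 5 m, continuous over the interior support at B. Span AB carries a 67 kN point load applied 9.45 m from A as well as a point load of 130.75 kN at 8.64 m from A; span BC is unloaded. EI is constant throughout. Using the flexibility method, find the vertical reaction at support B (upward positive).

R_B = 218.7 kN

Insert a hinge at B; M_B is the redundant, and each span becomes simply supported.
End slopes at the hinge B, treating each span as simply supported:
  span AB: point load 67 at a = 9.45: Pab(L + a)/(6LEI) = 267.1/EI
  span AB: point load 130.75 at a = 8.64: Pab(L + a)/(6LEI) = 732/EI
  relative rotation θ_0 = (999.1 + 0)/EI = 999.1/EI
A unit hogging moment at B produces rotation L₁/(3EI) + L₂/(3EI) = 5.267/EI.
Compatibility: M_B·(L₁+L₂)/(3EI) = θ_0, giving M_B = 189.7 kN·m (hogging).
Span AB, ΣM about A with M_B applied at B: R_B^{AB}·10.8 = 1763 + 189.7, so R_B^{AB} = 180.8 kN and R_A = 197.8 − 180.8 = 16.96 kN.
Span BC, ΣM about C: R_B^{BC}·5 = 0 + 189.7, so R_B^{BC} = 37.94 kN and R_C = 0 − 37.94 = -37.94 kN.
R_B = 180.8 + 37.94 = 218.7 kN.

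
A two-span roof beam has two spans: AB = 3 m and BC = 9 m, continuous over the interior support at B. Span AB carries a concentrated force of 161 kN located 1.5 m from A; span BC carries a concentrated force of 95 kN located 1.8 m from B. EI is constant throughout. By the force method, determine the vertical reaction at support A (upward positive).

R_A = 42.17 kN

Take M_B as the redundant. Released structure: two simple spans AB and BC with a hinge at B.
End slopes at the hinge B, treating each span as simply supported:
  span AB: point load 161 at a = 1.5: Pab(L + a)/(6LEI) = 90.56/EI
  span BC: point load 95 at a = 1.8: Pab(L + b)/(6LEI) = 369.4/EI
  relative rotation θ_0 = (90.56 + 369.4)/EI = 459.9/EI
A unit hogging moment at B produces rotation L₁/(3EI) + L₂/(3EI) = 4/EI.
Compatibility: M_B·(L₁+L₂)/(3EI) = θ_0, giving M_B = 115 kN·m (hogging).
Span AB, ΣM about A with M_B applied at B: R_B^{AB}·3 = 241.5 + 115, so R_B^{AB} = 118.8 kN and R_A = 161 − 118.8 = 42.17 kN.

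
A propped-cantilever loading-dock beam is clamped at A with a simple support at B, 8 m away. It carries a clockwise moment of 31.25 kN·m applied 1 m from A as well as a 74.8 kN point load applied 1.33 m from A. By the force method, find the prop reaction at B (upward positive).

R_B = 4.303 kN

Remove the prop at B; the released (primary) structure is a cantilever built in at A.
Primary-structure tip deflection at B by superposition:
  clockwise couple 31.25 at a = 1: M₀a(2L − a)/(2EI) = 234.4/EI
  point load 74.8 at a = 1.33: Pa²(3L − a)/(6EI) = 499.9/EI
  δ_0 = 734.3/EI
Tip deflection under a unit load at B: L³/(3EI) = 170.7/EI.
Compatibility at B: δ_0 − R_B·δ_{BB} = 0, so R_B = 734.3/170.7 = 4.303 kN.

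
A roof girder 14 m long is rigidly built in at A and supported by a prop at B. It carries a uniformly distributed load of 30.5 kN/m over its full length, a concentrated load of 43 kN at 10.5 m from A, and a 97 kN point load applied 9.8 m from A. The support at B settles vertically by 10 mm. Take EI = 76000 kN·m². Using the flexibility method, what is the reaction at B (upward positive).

R_B = 241.2 kN

Remove the prop at B; the released (primary) structure is a cantilever built in at A.
Free-end deflection of the primary structure under the applied loading (downward +):
  UDL 30.5: wL⁴/(8EI) = 146461/EI
  point load 43 at a = 10.5: Pa²(3L − a)/(6EI) = 24889/EI
  point load 97 at a = 9.8: Pa²(3L − a)/(6EI) = 49995/EI
  δ_0 = 221345/EI
Tip deflection under a unit load at B: L³/(3EI) = 914.7/EI.
With EI = 76000 kN·m²: δ_0 = 2.9124 m and δ_{BB} = 0.012035 m/kN.
Compatibility — the beam at B must follow the support down by 0.01 m: δ_0 − R_B·δ_{BB} = 0.01, so R_B = (2.9124 − 0.01)/0.012035 = 241.2 kN.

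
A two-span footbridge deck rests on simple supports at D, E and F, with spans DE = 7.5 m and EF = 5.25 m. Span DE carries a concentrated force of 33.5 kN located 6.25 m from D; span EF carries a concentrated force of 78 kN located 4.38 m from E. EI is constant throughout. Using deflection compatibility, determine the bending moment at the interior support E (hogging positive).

Take M_E as the redundant. Released structure: two simple spans DE and EF with a hinge at E.
Rotations at E on the released spans (each span's end-slope, ×1/EI):
  span DE: point load 33.5 at a = 6.25: Pab(L + a)/(6LEI) = 79.97/EI
  span EF: point load 78 at a = 4.38: Pab(L + b)/(6LEI) = 57.75/EI
  relative rotation θ_0 = (79.97 + 57.75)/EI = 137.7/EI
A unit hogging moment at E produces rotation L₁/(3EI) + L₂/(3EI) = 4.25/EI.
Compatibility: M_E·(L₁+L₂)/(3EI) = θ_0, giving M_E = 32.4 kN·m (hogging).

M_E = 32.4 kN·m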